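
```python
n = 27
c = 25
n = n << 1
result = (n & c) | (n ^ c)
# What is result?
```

Trace:
`n = 27` → n = 27
`c = 25` → c = 25
`n = n << 1` → n = 54
`result = (n & c) | (n ^ c)` → result = 63
So result = 63

Answer: 63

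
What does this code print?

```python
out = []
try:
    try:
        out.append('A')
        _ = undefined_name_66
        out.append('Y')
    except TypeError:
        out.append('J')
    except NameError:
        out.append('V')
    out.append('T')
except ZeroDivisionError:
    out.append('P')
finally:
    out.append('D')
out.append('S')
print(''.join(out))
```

Execution trace: 'A' (inner try body) → 'V' (inner except NameError) → 'T' (try body, no exception) → 'D' (finally) → 'S' (after the try/except). Output: AVTDS

Answer: AVTDS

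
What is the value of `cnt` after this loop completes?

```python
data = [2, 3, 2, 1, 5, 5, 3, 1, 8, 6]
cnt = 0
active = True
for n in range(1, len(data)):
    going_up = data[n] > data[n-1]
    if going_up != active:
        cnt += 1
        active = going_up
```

Count direction changes in [2, 3, 2, 1, 5, 5, 3, 1, 8, 6]
`cnt` takes the values: 0 → 1 → 2 → 3 → 4 → 5

Answer: 5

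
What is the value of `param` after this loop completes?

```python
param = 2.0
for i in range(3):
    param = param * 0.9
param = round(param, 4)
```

Exponential decay: 2.0 * 0.9^3
`param` takes the values: 2.0 → 1.8 → 1.62 → 1.458

Answer: 1.458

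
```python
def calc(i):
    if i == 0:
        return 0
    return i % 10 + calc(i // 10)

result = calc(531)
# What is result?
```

Sum of digits of 531: 1 + 3 + 5 = 9

Answer: 9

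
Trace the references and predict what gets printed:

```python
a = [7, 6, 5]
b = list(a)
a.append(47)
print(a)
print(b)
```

Key concept: list() constructor creates copy.
Step by step:
`a = [7, 6, 5]` → a = [7, 6, 5]
`b = list(a)` → b = [7, 6, 5]
`a.append(47)` → a = [7, 6, 5, 47]
`print(a)` → prints [7, 6, 5, 47]
`print(b)` → prints [7, 6, 5]

Answer:
[7, 6, 5, 47]
[7, 6, 5]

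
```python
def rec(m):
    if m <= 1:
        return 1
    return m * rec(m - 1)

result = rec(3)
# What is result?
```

rec(3) = 3 * 2 * 1 = 6

Answer: 6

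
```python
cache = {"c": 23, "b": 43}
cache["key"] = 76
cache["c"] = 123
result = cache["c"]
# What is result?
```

Trace:
`cache = {"c": 23, "b": 43}` → cache = {'c': 23, 'b': 43}
`cache["key"] = 76` → cache = {'c': 23, 'b': 43, 'key': 76}
`cache["c"] = 123` → cache = {'c': 123, 'b': 43, 'key': 76}
`result = cache["c"]` → result = 123
So result = 123

Answer: 123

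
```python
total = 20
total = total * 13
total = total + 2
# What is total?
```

Trace:
`total = 20` → total = 20
`total = total * 13` → total = 260
`total = total + 2` → total = 262
So total = 262

Answer: 262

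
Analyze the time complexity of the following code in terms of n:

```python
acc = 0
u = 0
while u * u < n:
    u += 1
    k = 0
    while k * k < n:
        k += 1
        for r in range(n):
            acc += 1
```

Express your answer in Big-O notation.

Each loop level contributes: √n × √n × n. Multiplying the contributions gives O(n^2).

Answer: O(n^2)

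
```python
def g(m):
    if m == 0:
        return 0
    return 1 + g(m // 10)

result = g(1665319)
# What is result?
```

Count of digits of 1665319: 7

Answer: 7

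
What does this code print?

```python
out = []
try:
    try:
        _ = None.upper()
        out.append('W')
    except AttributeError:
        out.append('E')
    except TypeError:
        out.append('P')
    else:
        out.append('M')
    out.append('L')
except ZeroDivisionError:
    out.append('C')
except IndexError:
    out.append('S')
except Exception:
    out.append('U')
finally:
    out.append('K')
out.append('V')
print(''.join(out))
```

Execution trace: 'E' (inner except AttributeError) → 'L' (try body, no exception) → 'K' (finally) → 'V' (after the try/except). Output: ELKV

Answer: ELKV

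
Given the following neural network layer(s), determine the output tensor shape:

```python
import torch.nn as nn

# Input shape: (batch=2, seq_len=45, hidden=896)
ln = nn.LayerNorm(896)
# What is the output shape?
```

Input: (2, 45, 896) -> Output: (2, 45, 896)

Answer: (2, 45, 896)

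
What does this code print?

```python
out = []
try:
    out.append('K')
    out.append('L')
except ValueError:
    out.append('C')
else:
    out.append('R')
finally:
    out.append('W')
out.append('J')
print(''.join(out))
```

Execution trace: 'K' (try body) → 'L' (try body, no exception) → 'R' (else) → 'W' (finally) → 'J' (after the try/except). Output: KLRWJ

Answer: KLRWJ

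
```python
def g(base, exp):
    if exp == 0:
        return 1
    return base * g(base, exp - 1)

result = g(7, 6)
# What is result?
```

g(7, 6) = 7 * 7 * 7 * 7 * 7 * 7 = 117649

Answer: 117649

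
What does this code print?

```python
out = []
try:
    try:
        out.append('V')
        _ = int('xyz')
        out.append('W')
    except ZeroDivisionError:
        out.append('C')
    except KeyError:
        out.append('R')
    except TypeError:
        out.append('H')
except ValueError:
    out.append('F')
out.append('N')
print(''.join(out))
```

Execution trace: 'V' (try body) → 'F' (outer except ValueError) → 'N' (after the try/except). Output: VFN

Answer: VFN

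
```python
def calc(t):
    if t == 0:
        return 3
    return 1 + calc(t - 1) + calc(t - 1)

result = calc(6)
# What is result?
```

calc(t) = 1 + 2·calc(t-1), calc(0)=3. Closed form: (3+1)·2^6 - 1 = 255.

Answer: 255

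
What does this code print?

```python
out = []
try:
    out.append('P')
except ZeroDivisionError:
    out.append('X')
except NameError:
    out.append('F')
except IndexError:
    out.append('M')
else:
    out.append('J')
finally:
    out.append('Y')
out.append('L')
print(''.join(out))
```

Execution trace: 'P' (try body, no exception) → 'J' (else) → 'Y' (finally) → 'L' (after the try/except). Output: PJYL

Answer: PJYL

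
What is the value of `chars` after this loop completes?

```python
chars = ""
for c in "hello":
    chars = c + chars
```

Reverse 'hello'
`chars` takes the values: "" → "h" → "eh" → "leh" → "lleh" → "olleh"

Answer: "olleh"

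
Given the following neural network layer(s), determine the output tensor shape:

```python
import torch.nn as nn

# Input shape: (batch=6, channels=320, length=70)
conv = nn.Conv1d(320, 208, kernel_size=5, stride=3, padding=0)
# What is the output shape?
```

Input: (6, 320, 70) -> Output: (6, 208, 22)

Answer: (6, 208, 22)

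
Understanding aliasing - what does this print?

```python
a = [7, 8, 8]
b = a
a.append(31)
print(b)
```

Key concept: basic list aliasing.
Step by step:
`a = [7, 8, 8]` → a = [7, 8, 8]
`b = a` → b = [7, 8, 8] (same object as a)
`a.append(31)` → a = [7, 8, 8, 31] (same object as b); b = [7, 8, 8, 31] (same object as a)
`print(b)` → prints [7, 8, 8, 31]

Answer: [7, 8, 8, 31]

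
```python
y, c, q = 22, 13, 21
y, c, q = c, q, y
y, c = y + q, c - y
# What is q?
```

Trace:
`y, c, q = 22, 13, 21` → y = 22; c = 13; q = 21
`y, c, q = c, q, y` → y = 13; c = 21; q = 22
`y, c = y + q, c - y` → y = 35; c = 8
So q = 22

Answer: 22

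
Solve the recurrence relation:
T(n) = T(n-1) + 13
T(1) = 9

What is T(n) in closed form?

Unrolling: T(n) = T(1) + 13·(n-1) = 9 + 13(n-1) = 13n - 4.

Answer: T(n) = 13n - 4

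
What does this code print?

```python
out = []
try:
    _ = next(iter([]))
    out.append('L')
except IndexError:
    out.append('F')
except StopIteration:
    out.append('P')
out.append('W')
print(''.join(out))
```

Execution trace: 'P' (except StopIteration) → 'W' (after the try/except). Output: PW

Answer: PW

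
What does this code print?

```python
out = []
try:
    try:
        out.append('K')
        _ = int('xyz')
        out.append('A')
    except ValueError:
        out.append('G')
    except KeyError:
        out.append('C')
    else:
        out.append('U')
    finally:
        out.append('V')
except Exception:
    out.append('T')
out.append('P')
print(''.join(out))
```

Execution trace: 'K' (inner try body) → 'G' (inner except ValueError) → 'V' (inner finally) → 'P' (after the try/except). Output: KGVP

Answer: KGVP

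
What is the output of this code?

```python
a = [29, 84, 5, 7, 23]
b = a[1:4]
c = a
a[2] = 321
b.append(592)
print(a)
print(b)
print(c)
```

Key concept: slice vs alias.
Step by step:
`a = [29, 84, 5, 7, 23]` → a = [29, 84, 5, 7, 23]
`b = a[1:4]` → b = [84, 5, 7]
`c = a` → c = [29, 84, 5, 7, 23] (same object as a)
`a[2] = 321` → a = [29, 84, 321, 7, 23] (same object as c); c = [29, 84, 321, 7, 23] (same object as a)
`b.append(592)` → b = [84, 5, 7, 592]
`print(a)` → prints [29, 84, 321, 7, 23]
`print(b)` → prints [84, 5, 7, 592]
`print(c)` → prints [29, 84, 321, 7, 23]

Answer:
[29, 84, 321, 7, 23]
[84, 5, 7, 592]
[29, 84, 321, 7, 23]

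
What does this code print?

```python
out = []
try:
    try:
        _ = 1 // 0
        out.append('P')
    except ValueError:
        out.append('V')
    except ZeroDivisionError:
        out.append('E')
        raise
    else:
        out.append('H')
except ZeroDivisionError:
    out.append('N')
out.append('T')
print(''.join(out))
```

Execution trace: 'E' (inner except ZeroDivisionError) → 'N' (outer except ZeroDivisionError) → 'T' (after the try/except). Output: ENT

Answer: ENT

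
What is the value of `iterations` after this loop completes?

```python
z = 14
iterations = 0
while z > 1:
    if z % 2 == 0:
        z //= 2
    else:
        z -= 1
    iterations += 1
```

Steps to reduce 14 to 1
`iterations` takes the values: 0 → 1 → 2 → 3 → 4 → 5

Answer: 5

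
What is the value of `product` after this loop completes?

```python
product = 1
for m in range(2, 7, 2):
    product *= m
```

Product of even numbers 2 to 6
`product` takes the values: 1 → 2 → 8 → 48

Answer: 48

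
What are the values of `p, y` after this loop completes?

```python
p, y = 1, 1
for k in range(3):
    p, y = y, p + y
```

Fibonacci: after 3 iterations
`p, y` takes the values: (1, 1) → (1, 2) → (2, 3) → (3, 5)

Answer: 3, 5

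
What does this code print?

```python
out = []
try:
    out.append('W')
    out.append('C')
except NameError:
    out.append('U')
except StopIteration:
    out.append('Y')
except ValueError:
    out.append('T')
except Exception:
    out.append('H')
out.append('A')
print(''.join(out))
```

Execution trace: 'W' (try body) → 'C' (try body, no exception) → 'A' (after the try/except). Output: WCA

Answer: WCA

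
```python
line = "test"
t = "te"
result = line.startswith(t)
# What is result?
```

Trace:
`line = "test"` → line = 'test'
`t = "te"` → t = 'te'
`result = line.startswith(t)` → result = True
So result = True

Answer: True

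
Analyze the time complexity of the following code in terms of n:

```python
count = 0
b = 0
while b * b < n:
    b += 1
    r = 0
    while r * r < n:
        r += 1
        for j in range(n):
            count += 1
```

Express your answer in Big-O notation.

Each loop level contributes: √n × √n × n. Multiplying the contributions gives O(n^2).

Answer: O(n^2)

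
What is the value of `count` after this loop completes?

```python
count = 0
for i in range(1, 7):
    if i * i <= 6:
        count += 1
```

Count numbers where i² ≤ 6
`count` takes the values: 0 → 1 → 2

Answer: 2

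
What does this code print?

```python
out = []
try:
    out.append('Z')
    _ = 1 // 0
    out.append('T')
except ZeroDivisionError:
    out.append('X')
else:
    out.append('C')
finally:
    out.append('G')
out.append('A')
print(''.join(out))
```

Execution trace: 'Z' (try body) → 'X' (except ZeroDivisionError) → 'G' (finally) → 'A' (after the try/except). Output: ZXGA

Answer: ZXGA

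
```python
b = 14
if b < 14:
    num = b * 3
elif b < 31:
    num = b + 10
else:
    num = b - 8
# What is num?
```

Trace:
`b = 14` → b = 14
`if b < 14: ...` → b < 14 is False, b < 31 is True → num = 24
So num = 24

Answer: 24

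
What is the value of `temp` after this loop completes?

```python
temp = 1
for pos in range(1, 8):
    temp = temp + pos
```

Start at 1, add 1 through 7
`temp` takes the values: 1 → 2 → 4 → 7 → 11 → 16 → 22 → 29

Answer: 29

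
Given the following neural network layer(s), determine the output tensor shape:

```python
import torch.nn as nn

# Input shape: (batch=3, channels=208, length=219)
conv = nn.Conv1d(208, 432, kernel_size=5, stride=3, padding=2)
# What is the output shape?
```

Input: (3, 208, 219) -> Output: (3, 432, 73)

Answer: (3, 432, 73)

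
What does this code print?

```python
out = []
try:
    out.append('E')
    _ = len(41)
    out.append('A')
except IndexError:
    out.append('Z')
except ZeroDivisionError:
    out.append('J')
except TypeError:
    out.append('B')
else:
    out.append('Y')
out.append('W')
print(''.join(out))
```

Execution trace: 'E' (try body) → 'B' (except TypeError) → 'W' (after the try/except). Output: EBW

Answer: EBW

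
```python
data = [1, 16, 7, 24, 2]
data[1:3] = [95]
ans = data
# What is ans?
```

Trace:
`data = [1, 16, 7, 24, 2]` → data = [1, 16, 7, 24, 2]
`data[1:3] = [95]` → data = [1, 95, 24, 2]
`ans = data` → ans = [1, 95, 24, 2]
So ans = [1, 95, 24, 2]

Answer: [1, 95, 24, 2]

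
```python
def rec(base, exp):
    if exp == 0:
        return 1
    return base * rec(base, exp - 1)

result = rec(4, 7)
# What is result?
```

rec(4, 7) = 4 * 4 * 4 * 4 * 4 * 4 * 4 = 16384

Answer: 16384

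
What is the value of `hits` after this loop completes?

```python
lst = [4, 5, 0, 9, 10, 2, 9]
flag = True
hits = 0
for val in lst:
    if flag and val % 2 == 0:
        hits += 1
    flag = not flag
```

Count even values at even positions
`hits` takes the values: 0 → 1 → 2 → 3

Answer: 3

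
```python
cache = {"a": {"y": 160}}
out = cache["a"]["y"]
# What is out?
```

Trace:
`cache = {"a": {"y": 160}}` → cache = {'a': {'y': 160}}
`out = cache["a"]["y"]` → out = 160
So out = 160

Answer: 160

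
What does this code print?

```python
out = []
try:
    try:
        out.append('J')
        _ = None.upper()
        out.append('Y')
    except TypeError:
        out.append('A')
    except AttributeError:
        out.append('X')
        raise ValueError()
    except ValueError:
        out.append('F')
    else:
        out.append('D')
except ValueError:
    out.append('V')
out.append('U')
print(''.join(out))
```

Execution trace: 'J' (inner try body) → 'X' (inner except AttributeError) → 'V' (outer except ValueError) → 'U' (after the try/except). Output: JXVU

Answer: JXVU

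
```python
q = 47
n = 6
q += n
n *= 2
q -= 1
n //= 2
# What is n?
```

Trace:
`q = 47` → q = 47
`n = 6` → n = 6
`q += n` → q = 53
`n *= 2` → n = 12
`q -= 1` → q = 52
`n //= 2` → n = 6
So n = 6

Answer: 6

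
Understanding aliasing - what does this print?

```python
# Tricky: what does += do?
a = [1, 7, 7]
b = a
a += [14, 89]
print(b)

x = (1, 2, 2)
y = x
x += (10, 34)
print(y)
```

Key concept: += behavior differs for mutable vs immutable.
Step by step:
`a = [1, 7, 7]` → a = [1, 7, 7]
`b = a` → b = [1, 7, 7] (same object as a)
`a += [14, 89]` → a = [1, 7, 7, 14, 89] (same object as b); b = [1, 7, 7, 14, 89] (same object as a)
`print(b)` → prints [1, 7, 7, 14, 89]
`x = (1, 2, 2)` → x = (1, 2, 2)
`y = x` → y = (1, 2, 2)
`x += (10, 34)` → x = (1, 2, 2, 10, 34)
`print(y)` → prints (1, 2, 2)

Answer:
[1, 7, 7, 14, 89]
(1, 2, 2)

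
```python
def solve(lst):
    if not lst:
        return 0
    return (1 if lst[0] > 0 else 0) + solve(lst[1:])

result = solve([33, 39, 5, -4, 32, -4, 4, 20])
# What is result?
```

Count of positive elements in [33, 39, 5, -4, 32, -4, 4, 20] = 6

Answer: 6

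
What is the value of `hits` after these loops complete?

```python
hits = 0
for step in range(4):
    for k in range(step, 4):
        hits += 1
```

Upper triangle: 4 + 3 + ... + 1
`hits` takes the values: 0 → 1 → 2 → 3 → 4 → 5 → 6 → 7 → 8 → 9 → 10

Answer: 10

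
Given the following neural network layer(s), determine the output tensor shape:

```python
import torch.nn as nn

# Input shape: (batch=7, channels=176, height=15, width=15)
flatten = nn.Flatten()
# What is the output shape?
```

Input: (7, 176, 15, 15) -> Output: (7, 39600)

Answer: (7, 39600)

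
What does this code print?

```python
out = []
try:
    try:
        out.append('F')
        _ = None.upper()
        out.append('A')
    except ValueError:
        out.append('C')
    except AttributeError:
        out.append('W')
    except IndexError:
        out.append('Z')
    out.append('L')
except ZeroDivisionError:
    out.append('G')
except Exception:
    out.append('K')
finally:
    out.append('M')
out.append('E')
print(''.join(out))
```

Execution trace: 'F' (inner try body) → 'W' (inner except AttributeError) → 'L' (try body, no exception) → 'M' (finally) → 'E' (after the try/except). Output: FWLME

Answer: FWLME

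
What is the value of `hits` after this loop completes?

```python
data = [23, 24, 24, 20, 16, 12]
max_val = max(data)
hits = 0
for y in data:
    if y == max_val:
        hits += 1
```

Count of max value 24 in [23, 24, 24, 20, 16, 12]
`hits` takes the values: 0 → 1 → 2

Answer: 2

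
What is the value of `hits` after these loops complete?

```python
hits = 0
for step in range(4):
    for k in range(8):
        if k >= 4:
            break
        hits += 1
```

Inner breaks at 4, outer runs 4 times
`hits` takes the values: 0 → 1 → 2 → 3 → 4 → 5 → 6 → 7 → 8 → 9 → 10 → 11 → 12 → 13 → 14 → 15 → 16

Answer: 16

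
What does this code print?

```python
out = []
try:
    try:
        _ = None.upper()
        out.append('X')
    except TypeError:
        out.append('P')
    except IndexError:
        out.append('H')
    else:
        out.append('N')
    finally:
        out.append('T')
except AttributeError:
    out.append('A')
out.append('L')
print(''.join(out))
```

Execution trace: 'T' (finally) → 'A' (outer except AttributeError) → 'L' (after the try/except). Output: TAL

Answer: TAL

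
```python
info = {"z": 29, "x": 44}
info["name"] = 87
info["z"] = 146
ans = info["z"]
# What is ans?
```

Trace:
`info = {"z": 29, "x": 44}` → info = {'z': 29, 'x': 44}
`info["name"] = 87` → info = {'z': 29, 'x': 44, 'name': 87}
`info["z"] = 146` → info = {'z': 146, 'x': 44, 'name': 87}
`ans = info["z"]` → ans = 146
So ans = 146

Answer: 146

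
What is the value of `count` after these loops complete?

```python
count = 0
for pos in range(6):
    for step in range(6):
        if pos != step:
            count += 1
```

6² - 6 (exclude diagonal)
`count` takes the values: 0 → 1 → 2 → 3 → 4 → 5 → 6 → 7 → 8 → 9 → 10 → 11 → 12 → 13 → 14 → 15 → 16 → 17 → 18 → 19 → 20 → 21 → 22 → 23 → 24 → 25 → 26 → 27 → 28 → 29 → 30

Answer: 30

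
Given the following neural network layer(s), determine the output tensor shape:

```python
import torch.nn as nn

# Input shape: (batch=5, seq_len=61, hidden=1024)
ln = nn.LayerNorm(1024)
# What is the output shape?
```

Input: (5, 61, 1024) -> Output: (5, 61, 1024)

Answer: (5, 61, 1024)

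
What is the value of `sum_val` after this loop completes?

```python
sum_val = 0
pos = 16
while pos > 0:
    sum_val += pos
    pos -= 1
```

Sum 16 down to 1
`sum_val` takes the values: 0 → 16 → 31 → 45 → 58 → 70 → 81 → 91 → 100 → 108 → 115 → 121 → 126 → 130 → 133 → 135 → 136

Answer: 136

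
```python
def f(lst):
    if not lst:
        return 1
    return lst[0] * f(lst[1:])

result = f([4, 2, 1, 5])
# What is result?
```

Product over [4, 2, 1, 5] = 4 * 2 * 1 * 5 = 40

Answer: 40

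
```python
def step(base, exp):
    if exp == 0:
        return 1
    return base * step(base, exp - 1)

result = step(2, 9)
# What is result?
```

step(2, 9) = 2 * 2 * 2 * 2 * 2 * 2 * 2 * 2 * 2 = 512

Answer: 512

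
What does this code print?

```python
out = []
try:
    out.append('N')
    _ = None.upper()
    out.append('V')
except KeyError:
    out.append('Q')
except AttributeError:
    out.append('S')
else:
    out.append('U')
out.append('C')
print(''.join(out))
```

Execution trace: 'N' (try body) → 'S' (except AttributeError) → 'C' (after the try/except). Output: NSC

Answer: NSC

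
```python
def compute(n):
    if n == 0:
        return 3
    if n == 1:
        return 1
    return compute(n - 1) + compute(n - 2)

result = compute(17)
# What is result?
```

Build up from base cases: compute(0)=3, compute(1)=1, compute(2)=4, compute(3)=5, compute(4)=9, compute(5)=14, compute(6)=23, ..., compute(17)=4558

Answer: 4558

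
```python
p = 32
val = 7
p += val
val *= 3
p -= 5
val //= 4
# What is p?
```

Trace:
`p = 32` → p = 32
`val = 7` → val = 7
`p += val` → p = 39
`val *= 3` → val = 21
`p -= 5` → p = 34
`val //= 4` → val = 5
So p = 34

Answer: 34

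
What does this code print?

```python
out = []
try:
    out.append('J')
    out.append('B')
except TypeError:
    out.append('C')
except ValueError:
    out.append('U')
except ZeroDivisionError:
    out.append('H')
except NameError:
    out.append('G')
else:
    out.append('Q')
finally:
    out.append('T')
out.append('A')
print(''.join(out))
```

Execution trace: 'J' (try body) → 'B' (try body, no exception) → 'Q' (else) → 'T' (finally) → 'A' (after the try/except). Output: JBQTA

Answer: JBQTA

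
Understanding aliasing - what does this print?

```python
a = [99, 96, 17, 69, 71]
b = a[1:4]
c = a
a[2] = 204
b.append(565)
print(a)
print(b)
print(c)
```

Key concept: slice vs alias.
Step by step:
`a = [99, 96, 17, 69, 71]` → a = [99, 96, 17, 69, 71]
`b = a[1:4]` → b = [96, 17, 69]
`c = a` → c = [99, 96, 17, 69, 71] (same object as a)
`a[2] = 204` → a = [99, 96, 204, 69, 71] (same object as c); c = [99, 96, 204, 69, 71] (same object as a)
`b.append(565)` → b = [96, 17, 69, 565]
`print(a)` → prints [99, 96, 204, 69, 71]
`print(b)` → prints [96, 17, 69, 565]
`print(c)` → prints [99, 96, 204, 69, 71]

Answer:
[99, 96, 204, 69, 71]
[96, 17, 69, 565]
[99, 96, 204, 69, 71]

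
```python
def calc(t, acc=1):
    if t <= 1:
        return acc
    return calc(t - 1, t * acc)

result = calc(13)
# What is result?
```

Accumulator trace (n, acc): (13, 1) -> (12, 13) -> (11, 156) -> (10, 1716) -> (9, 17160) -> (8, 154440) -> (7, 1235520) -> (6, 8648640) -> (5, 51891840) -> (4, 259459200) -> (3, 1037836800) -> (2, 3113510400) -> (1, 6227020800) -> return 6227020800

Answer: 6227020800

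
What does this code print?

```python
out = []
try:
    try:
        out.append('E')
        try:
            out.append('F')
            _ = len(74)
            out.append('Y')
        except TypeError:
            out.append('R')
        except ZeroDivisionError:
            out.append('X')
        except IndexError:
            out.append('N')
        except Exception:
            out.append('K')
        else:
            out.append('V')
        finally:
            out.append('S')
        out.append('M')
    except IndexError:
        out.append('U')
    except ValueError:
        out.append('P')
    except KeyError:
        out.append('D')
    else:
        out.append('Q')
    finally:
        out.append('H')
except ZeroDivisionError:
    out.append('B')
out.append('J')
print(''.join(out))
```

Execution trace: 'E' (try body) → 'F' (inner try body) → 'R' (inner except TypeError) → 'S' (inner finally) → 'M' (try body, no exception) → 'Q' (else) → 'H' (finally) → 'J' (after the try/except). Output: EFRSMQHJ

Answer: EFRSMQHJ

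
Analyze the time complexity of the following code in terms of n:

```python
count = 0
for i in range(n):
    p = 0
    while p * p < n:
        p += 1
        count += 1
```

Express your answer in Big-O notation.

Each loop level contributes: n × √n. Multiplying the contributions gives O(n√n).

Answer: O(n√n)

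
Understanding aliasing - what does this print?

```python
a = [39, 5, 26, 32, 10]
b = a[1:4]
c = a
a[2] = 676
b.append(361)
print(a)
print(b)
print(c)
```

Key concept: slice vs alias.
Step by step:
`a = [39, 5, 26, 32, 10]` → a = [39, 5, 26, 32, 10]
`b = a[1:4]` → b = [5, 26, 32]
`c = a` → c = [39, 5, 26, 32, 10] (same object as a)
`a[2] = 676` → a = [39, 5, 676, 32, 10] (same object as c); c = [39, 5, 676, 32, 10] (same object as a)
`b.append(361)` → b = [5, 26, 32, 361]
`print(a)` → prints [39, 5, 676, 32, 10]
`print(b)` → prints [5, 26, 32, 361]
`print(c)` → prints [39, 5, 676, 32, 10]

Answer:
[39, 5, 676, 32, 10]
[5, 26, 32, 361]
[39, 5, 676, 32, 10]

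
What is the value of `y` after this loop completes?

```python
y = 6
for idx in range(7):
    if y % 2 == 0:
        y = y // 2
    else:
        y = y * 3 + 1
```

Collatz-style transformation from 6
`y` takes the values: 6 → 3 → 10 → 5 → 16 → 8 → 4 → 2

Answer: 2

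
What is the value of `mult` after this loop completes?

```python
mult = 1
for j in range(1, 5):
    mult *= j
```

4! = 24
`mult` takes the values: 1 → 2 → 6 → 24

Answer: 24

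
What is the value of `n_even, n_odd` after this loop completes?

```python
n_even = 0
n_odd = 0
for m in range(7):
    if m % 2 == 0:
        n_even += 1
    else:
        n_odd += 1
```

Count evens and odds in range(7)
`n_even, n_odd` takes the values: (0, 0) → (1, 0) → (1, 1) → (2, 1) → (2, 2) → (3, 2) → (3, 3) → (4, 3)

Answer: 4, 3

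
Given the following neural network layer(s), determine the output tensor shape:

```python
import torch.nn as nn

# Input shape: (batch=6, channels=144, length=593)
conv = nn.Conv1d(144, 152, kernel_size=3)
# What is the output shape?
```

Input: (6, 144, 593) -> Output: (6, 152, 591)

Answer: (6, 152, 591)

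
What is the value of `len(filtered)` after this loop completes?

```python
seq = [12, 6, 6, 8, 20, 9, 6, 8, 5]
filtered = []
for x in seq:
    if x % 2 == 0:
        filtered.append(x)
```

Count even numbers in [12, 6, 6, 8, 20, 9, 6, 8, 5]
`filtered` takes the values: [] → [12] → [12, 6] → [12, 6, 6] → [12, 6, 6, 8] → [12, 6, 6, 8, 20] → [12, 6, 6, 8, 20, 6] → [12, 6, 6, 8, 20, 6, 8]
So `len(filtered)` = 7

Answer: 7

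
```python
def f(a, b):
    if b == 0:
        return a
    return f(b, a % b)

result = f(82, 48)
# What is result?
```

f(82, 48) -> f(48, 34) -> f(34, 14) -> f(14, 6) -> f(6, 2) -> f(2, 0) -> 2

Answer: 2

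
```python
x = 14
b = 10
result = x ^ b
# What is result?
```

Trace:
`x = 14` → x = 14
`b = 10` → b = 10
`result = x ^ b` → result = 4
So result = 4

Answer: 4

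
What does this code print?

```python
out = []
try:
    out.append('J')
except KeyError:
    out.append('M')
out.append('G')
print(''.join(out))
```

Execution trace: 'J' (try body, no exception) → 'G' (after the try/except). Output: JG

Answer: JG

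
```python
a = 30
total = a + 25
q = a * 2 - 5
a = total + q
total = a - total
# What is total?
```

Trace:
`a = 30` → a = 30
`total = a + 25` → total = 55
`q = a * 2 - 5` → q = 55
`a = total + q` → a = 110
`total = a - total` → total = 55
So total = 55

Answer: 55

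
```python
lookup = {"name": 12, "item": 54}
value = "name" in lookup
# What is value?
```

Trace:
`lookup = {"name": 12, "item": 54}` → lookup = {'name': 12, 'item': 54}
`value = "name" in lookup` → value = True
So value = True

Answer: True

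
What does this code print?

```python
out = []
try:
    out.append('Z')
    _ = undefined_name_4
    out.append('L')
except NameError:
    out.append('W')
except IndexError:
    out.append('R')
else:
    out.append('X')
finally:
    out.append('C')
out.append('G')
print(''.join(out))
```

Execution trace: 'Z' (try body) → 'W' (except NameError) → 'C' (finally) → 'G' (after the try/except). Output: ZWCG

Answer: ZWCG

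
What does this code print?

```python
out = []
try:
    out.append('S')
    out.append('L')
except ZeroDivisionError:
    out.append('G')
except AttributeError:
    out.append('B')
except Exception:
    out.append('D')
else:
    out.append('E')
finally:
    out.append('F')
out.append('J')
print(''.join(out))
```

Execution trace: 'S' (try body) → 'L' (try body, no exception) → 'E' (else) → 'F' (finally) → 'J' (after the try/except). Output: SLEFJ

Answer: SLEFJ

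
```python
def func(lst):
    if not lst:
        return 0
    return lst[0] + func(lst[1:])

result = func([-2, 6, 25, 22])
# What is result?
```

(-2) + 6 + 25 + 22 + 0 = 51

Answer: 51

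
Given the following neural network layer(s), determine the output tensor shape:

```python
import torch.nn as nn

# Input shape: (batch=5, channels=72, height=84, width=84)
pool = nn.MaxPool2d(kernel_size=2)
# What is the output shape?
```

Input: (5, 72, 84, 84) -> Output: (5, 72, 42, 42)

Answer: (5, 72, 42, 42)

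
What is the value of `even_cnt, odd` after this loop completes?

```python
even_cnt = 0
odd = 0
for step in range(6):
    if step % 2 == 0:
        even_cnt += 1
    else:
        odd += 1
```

Count evens and odds in range(6)
`even_cnt, odd` takes the values: (0, 0) → (1, 0) → (1, 1) → (2, 1) → (2, 2) → (3, 2) → (3, 3)

Answer: 3, 3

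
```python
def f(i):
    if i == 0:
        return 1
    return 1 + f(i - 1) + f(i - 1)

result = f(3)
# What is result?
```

f(i) = 1 + 2·f(i-1), f(0)=1. Closed form: (1+1)·2^3 - 1 = 15.

Answer: 15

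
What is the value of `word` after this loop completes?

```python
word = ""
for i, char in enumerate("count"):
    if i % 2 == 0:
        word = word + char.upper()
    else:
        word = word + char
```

Uppercase even positions in 'count'
`word` takes the values: "" → "C" → "Co" → "CoU" → "CoUn" → "CoUnT"

Answer: "CoUnT"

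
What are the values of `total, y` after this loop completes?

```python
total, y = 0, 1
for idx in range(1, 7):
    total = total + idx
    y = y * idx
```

Sum and factorial of 1 to 6
`total, y` takes the values: (0, 1) → (1, 1) → (3, 1) → (3, 2) → (6, 2) → (6, 6) → (10, 6) → (10, 24) → (15, 24) → (15, 120) → (21, 120) → (21, 720)

Answer: 21, 720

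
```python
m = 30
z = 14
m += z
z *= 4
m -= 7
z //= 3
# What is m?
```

Trace:
`m = 30` → m = 30
`z = 14` → z = 14
`m += z` → m = 44
`z *= 4` → z = 56
`m -= 7` → m = 37
`z //= 3` → z = 18
So m = 37

Answer: 37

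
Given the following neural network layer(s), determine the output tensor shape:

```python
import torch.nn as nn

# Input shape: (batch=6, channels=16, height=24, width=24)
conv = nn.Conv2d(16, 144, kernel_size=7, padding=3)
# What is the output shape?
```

Input: (6, 16, 24, 24) -> Output: (6, 144, 24, 24)

Answer: (6, 144, 24, 24)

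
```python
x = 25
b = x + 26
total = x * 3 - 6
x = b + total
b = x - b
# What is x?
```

Trace:
`x = 25` → x = 25
`b = x + 26` → b = 51
`total = x * 3 - 6` → total = 69
`x = b + total` → x = 120
`b = x - b` → b = 69
So x = 120

Answer: 120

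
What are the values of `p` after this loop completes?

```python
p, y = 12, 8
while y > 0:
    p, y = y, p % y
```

GCD of 12 and 8
`p` takes the values: 12 → 8 → 4

Answer: 4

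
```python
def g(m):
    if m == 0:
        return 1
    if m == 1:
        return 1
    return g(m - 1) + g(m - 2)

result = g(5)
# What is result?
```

Build up from base cases: g(0)=1, g(1)=1, g(2)=2, g(3)=3, g(4)=5, g(5)=8

Answer: 8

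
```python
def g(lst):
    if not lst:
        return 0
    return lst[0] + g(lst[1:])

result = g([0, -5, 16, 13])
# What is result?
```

0 + (-5) + 16 + 13 + 0 = 24

Answer: 24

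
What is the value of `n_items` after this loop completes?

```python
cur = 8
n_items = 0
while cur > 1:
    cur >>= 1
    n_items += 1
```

Count right shifts until 1
`n_items` takes the values: 0 → 1 → 2 → 3

Answer: 3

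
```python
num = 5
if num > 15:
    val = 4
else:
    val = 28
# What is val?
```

Trace:
`num = 5` → num = 5
`if num > 15: ...` → num > 15 is False, take else branch → val = 28
So val = 28

Answer: 28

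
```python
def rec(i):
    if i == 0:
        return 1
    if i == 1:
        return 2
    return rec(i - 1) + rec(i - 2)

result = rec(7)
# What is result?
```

Build up from base cases: rec(0)=1, rec(1)=2, rec(2)=3, rec(3)=5, rec(4)=8, rec(5)=13, rec(6)=21, ..., rec(7)=34

Answer: 34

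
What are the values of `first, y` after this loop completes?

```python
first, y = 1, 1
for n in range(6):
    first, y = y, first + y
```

Fibonacci: after 6 iterations
`first, y` takes the values: (1, 1) → (1, 2) → (2, 3) → (3, 5) → (5, 8) → (8, 13) → (13, 21)

Answer: 13, 21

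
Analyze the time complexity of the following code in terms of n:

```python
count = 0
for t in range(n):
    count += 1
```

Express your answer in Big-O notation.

Each loop level contributes: n. Multiplying the contributions gives O(n).

Answer: O(n)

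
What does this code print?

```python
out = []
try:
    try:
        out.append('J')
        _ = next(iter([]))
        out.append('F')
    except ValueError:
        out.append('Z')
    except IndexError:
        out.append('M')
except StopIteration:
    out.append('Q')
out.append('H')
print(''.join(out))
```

Execution trace: 'J' (try body) → 'Q' (outer except StopIteration) → 'H' (after the try/except). Output: JQH

Answer: JQH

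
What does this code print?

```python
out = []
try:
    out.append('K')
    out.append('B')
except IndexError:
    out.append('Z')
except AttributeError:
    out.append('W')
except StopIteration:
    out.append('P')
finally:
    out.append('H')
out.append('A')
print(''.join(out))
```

Execution trace: 'K' (try body) → 'B' (try body, no exception) → 'H' (finally) → 'A' (after the try/except). Output: KBHA

Answer: KBHA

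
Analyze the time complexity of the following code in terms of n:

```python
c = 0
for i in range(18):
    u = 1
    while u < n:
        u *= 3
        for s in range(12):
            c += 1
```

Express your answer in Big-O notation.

Each loop level contributes: 1 × log n × 1. Multiplying the contributions gives O(log n).

Answer: O(log n)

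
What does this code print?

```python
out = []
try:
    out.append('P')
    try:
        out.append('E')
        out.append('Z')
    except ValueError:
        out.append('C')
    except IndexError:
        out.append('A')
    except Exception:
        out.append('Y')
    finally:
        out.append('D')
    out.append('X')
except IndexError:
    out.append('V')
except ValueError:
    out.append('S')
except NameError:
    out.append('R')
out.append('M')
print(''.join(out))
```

Execution trace: 'P' (try body) → 'E' (inner try body) → 'Z' (inner try body, no exception) → 'D' (inner finally) → 'X' (try body, no exception) → 'M' (after the try/except). Output: PEZDXM

Answer: PEZDXM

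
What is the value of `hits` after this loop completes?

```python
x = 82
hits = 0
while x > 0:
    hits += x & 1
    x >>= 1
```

Count set bits in 82 (binary: 0b1010010)
`hits` takes the values: 0 → 1 → 2 → 3

Answer: 3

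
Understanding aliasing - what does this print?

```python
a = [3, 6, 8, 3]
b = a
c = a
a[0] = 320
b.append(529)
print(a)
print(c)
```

Key concept: multiple aliases.
Step by step:
`a = [3, 6, 8, 3]` → a = [3, 6, 8, 3]
`b = a` → b = [3, 6, 8, 3] (same object as a)
`c = a` → c = [3, 6, 8, 3] (same object as a, b)
`a[0] = 320` → a = [320, 6, 8, 3] (same object as b, c); b = [320, 6, 8, 3] (same object as a, c); c = [320, 6, 8, 3] (same object as a, b)
`b.append(529)` → a = [320, 6, 8, 3, 529] (same object as b, c); b = [320, 6, 8, 3, 529] (same object as a, c); c = [320, 6, 8, 3, 529] (same object as a, b)
`print(a)` → prints [320, 6, 8, 3, 529]
`print(c)` → prints [320, 6, 8, 3, 529]

Answer:
[320, 6, 8, 3, 529]
[320, 6, 8, 3, 529]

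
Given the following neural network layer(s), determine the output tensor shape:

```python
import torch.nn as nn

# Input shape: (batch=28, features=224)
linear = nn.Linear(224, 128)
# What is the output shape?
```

Input: (28, 224) -> Output: (28, 128)

Answer: (28, 128)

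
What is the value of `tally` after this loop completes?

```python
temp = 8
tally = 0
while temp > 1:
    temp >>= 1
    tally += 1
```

Count right shifts until 1
`tally` takes the values: 0 → 1 → 2 → 3

Answer: 3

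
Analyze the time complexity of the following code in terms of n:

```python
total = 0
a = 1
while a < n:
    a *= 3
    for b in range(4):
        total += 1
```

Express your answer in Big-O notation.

Each loop level contributes: log n × 1. Multiplying the contributions gives O(log n).

Answer: O(log n)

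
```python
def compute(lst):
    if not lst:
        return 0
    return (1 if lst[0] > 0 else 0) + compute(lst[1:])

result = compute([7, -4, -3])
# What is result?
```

Count of positive elements in [7, -4, -3] = 1

Answer: 1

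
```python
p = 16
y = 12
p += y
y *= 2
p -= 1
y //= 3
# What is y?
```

Trace:
`p = 16` → p = 16
`y = 12` → y = 12
`p += y` → p = 28
`y *= 2` → y = 24
`p -= 1` → p = 27
`y //= 3` → y = 8
So y = 8

Answer: 8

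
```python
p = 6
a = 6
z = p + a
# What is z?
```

Trace:
`p = 6` → p = 6
`a = 6` → a = 6
`z = p + a` → z = 12
So z = 12

Answer: 12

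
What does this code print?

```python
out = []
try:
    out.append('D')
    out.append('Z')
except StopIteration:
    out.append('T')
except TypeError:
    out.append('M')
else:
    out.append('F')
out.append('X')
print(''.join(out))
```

Execution trace: 'D' (try body) → 'Z' (try body, no exception) → 'F' (else) → 'X' (after the try/except). Output: DZFX

Answer: DZFX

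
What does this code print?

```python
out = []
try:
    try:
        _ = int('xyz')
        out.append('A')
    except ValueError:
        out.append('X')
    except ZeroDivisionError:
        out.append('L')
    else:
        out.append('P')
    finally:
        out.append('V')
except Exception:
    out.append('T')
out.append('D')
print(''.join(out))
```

Execution trace: 'X' (inner except ValueError) → 'V' (inner finally) → 'D' (after the try/except). Output: XVD

Answer: XVD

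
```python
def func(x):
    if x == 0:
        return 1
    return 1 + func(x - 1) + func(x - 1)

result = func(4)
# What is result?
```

func(x) = 1 + 2·func(x-1), func(0)=1. Closed form: (1+1)·2^4 - 1 = 31.

Answer: 31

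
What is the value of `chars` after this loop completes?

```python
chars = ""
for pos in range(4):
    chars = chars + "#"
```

Repeat '#' 4 times
`chars` takes the values: "" → "#" → "##" → "###" → "####"

Answer: "####"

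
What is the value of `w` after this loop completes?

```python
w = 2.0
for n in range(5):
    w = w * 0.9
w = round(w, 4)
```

Exponential decay: 2.0 * 0.9^5
`w` takes the values: 2.0 → 1.8 → 1.62 → 1.458 → 1.3122 → 1.18098 → 1.181

Answer: 1.181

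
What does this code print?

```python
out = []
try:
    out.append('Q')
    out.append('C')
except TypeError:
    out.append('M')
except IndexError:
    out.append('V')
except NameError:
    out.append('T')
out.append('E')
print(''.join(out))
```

Execution trace: 'Q' (try body) → 'C' (try body, no exception) → 'E' (after the try/except). Output: QCE

Answer: QCE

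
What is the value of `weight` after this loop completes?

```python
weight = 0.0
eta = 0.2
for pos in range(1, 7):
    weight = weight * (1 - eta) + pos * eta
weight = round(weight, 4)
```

Moving average with lr=0.2
`weight` takes the values: 0.0 → 0.2 → 0.56 → 1.048 → 1.6384 → 2.31072 → 3.048576 → 3.0486

Answer: 3.0486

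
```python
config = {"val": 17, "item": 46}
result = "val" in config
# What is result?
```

Trace:
`config = {"val": 17, "item": 46}` → config = {'val': 17, 'item': 46}
`result = "val" in config` → result = True
So result = True

Answer: True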